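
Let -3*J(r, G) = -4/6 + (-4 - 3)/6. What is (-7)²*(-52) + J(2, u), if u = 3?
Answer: -45853/18 ≈ -2547.4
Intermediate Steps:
J(r, G) = 11/18 (J(r, G) = -(-4/6 + (-4 - 3)/6)/3 = -(-4*⅙ - 7*⅙)/3 = -(-⅔ - 7/6)/3 = -⅓*(-11/6) = 11/18)
(-7)²*(-52) + J(2, u) = (-7)²*(-52) + 11/18 = 49*(-52) + 11/18 = -2548 + 11/18 = -45853/18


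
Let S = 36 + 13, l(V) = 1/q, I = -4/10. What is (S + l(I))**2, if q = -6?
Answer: 85849/36 ≈ 2384.7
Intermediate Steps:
I = -2/5 (I = -4*1/10 = -2/5 ≈ -0.40000)
l(V) = -1/6 (l(V) = 1/(-6) = -1/6)
S = 49
(S + l(I))**2 = (49 - 1/6)**2 = (293/6)**2 = 85849/36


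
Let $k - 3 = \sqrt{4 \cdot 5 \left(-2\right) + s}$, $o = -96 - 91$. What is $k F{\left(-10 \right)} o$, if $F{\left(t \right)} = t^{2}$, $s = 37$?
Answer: $-56100 - 18700 i \sqrt{3} \approx -56100.0 - 32389.0 i$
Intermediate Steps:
$o = -187$ ($o = -96 - 91 = -187$)
$k = 3 + i \sqrt{3}$ ($k = 3 + \sqrt{4 \cdot 5 \left(-2\right) + 37} = 3 + \sqrt{20 \left(-2\right) + 37} = 3 + \sqrt{-40 + 37} = 3 + \sqrt{-3} = 3 + i \sqrt{3} \approx 3.0 + 1.732 i$)
$k F{\left(-10 \right)} o = \left(3 + i \sqrt{3}\right) \left(-10\right)^{2} \left(-187\right) = \left(3 + i \sqrt{3}\right) 100 \left(-187\right) = \left(300 + 100 i \sqrt{3}\right) \left(-187\right) = -56100 - 18700 i \sqrt{3}$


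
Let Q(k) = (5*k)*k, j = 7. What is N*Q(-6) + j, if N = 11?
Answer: 1987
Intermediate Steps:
Q(k) = 5*k²
N*Q(-6) + j = 11*(5*(-6)²) + 7 = 11*(5*36) + 7 = 11*180 + 7 = 1980 + 7 = 1987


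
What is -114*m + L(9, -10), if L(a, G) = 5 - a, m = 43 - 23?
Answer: -2284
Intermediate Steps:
m = 20
-114*m + L(9, -10) = -114*20 + (5 - 1*9) = -2280 + (5 - 9) = -2280 - 4 = -2284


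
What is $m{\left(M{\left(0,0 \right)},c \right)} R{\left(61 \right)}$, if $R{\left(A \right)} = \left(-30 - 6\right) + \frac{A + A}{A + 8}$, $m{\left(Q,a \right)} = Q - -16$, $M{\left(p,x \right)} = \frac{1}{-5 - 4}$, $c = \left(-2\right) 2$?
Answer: $- \frac{337766}{621} \approx -543.91$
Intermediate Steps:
$c = -4$
$M{\left(p,x \right)} = - \frac{1}{9}$ ($M{\left(p,x \right)} = \frac{1}{-9} = - \frac{1}{9}$)
$m{\left(Q,a \right)} = 16 + Q$ ($m{\left(Q,a \right)} = Q + 16 = 16 + Q$)
$R{\left(A \right)} = -36 + \frac{2 A}{8 + A}$
$m{\left(M{\left(0,0 \right)},c \right)} R{\left(61 \right)} = \left(16 - \frac{1}{9}\right) \frac{2 \left(-144 - 1037\right)}{8 + 61} = \frac{143 \frac{2 \left(-144 - 1037\right)}{69}}{9} = \frac{143 \cdot 2 \cdot \frac{1}{69} \left(-1181\right)}{9} = \frac{143}{9} \left(- \frac{2362}{69}\right) = - \frac{337766}{621}$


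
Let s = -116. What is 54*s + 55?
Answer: -6209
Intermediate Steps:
54*s + 55 = 54*(-116) + 55 = -6264 + 55 = -6209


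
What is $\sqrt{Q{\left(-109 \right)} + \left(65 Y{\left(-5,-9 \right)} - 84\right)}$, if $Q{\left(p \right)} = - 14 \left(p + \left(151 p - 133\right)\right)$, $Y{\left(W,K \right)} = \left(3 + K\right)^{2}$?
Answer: $3 \sqrt{26230} \approx 485.87$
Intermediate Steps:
$Q{\left(p \right)} = 1862 - 2128 p$ ($Q{\left(p \right)} = - 14 \left(p + \left(-133 + 151 p\right)\right) = - 14 \left(-133 + 152 p\right) = 1862 - 2128 p$)
$\sqrt{Q{\left(-109 \right)} + \left(65 Y{\left(-5,-9 \right)} - 84\right)} = \sqrt{\left(1862 - -231952\right) - \left(84 - 65 \left(3 - 9\right)^{2}\right)} = \sqrt{\left(1862 + 231952\right) - \left(84 - 65 \left(-6\right)^{2}\right)} = \sqrt{233814 + \left(65 \cdot 36 - 84\right)} = \sqrt{233814 + \left(2340 - 84\right)} = \sqrt{233814 + 2256} = \sqrt{236070} = 3 \sqrt{26230}$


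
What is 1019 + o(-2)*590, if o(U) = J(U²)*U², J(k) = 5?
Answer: 12819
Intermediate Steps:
o(U) = 5*U²
1019 + o(-2)*590 = 1019 + (5*(-2)²)*590 = 1019 + (5*4)*590 = 1019 + 20*590 = 1019 + 11800 = 12819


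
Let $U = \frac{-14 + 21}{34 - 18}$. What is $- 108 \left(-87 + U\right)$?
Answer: $\frac{37395}{4} \approx 9348.8$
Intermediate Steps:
$U = \frac{7}{16} \approx 0.4375$
$- 108 \left(-87 + U\right) = - 108 \left(-87 + \frac{7}{16}\right) = \left(-108\right) \left(- \frac{1385}{16}\right) = \frac{37395}{4}$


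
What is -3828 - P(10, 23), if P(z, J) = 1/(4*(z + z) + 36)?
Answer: -444049/116 ≈ -3828.0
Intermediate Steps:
P(z, J) = 1/(36 + 8*z) (P(z, J) = 1/(4*(2*z) + 36) = 1/(8*z + 36) = 1/(36 + 8*z))
-3828 - P(10, 23) = -3828 - 1/(4*(9 + 2*10)) = -3828 - 1/(4*(9 + 20)) = -3828 - 1/(4*29) = -3828 - 1*1/116 = -3828 - 1/116 = -444049/116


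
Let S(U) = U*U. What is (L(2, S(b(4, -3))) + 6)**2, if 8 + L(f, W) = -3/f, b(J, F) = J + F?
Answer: 49/4 ≈ 12.250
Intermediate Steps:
b(J, F) = F + J
S(U) = U**2
L(f, W) = -8 - 3/f
(L(2, S(b(4, -3))) + 6)**2 = ((-8 - 3/2) + 6)**2 = (-19/2 + 6)**2 = (-7/2)**2 = 49/4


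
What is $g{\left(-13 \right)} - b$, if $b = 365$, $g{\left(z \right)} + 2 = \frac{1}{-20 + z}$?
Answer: $- \frac{12112}{33} \approx -367.03$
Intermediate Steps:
$g{\left(z \right)} = -2 + \frac{1}{-20 + z}$
$g{\left(-13 \right)} - b = \frac{41 - -26}{-20 - 13} - 365 = \frac{41 + 26}{-33} - 365 = \left(- \frac{1}{33}\right) 67 - 365 = - \frac{67}{33} - 365 = - \frac{12112}{33}$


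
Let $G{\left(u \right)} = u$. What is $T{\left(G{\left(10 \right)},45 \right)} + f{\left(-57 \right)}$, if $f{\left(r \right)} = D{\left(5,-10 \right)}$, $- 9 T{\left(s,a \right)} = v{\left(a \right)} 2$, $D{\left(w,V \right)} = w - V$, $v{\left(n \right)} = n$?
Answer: $5$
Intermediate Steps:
$T{\left(s,a \right)} = - \frac{2 a}{9}$ ($T{\left(s,a \right)} = - \frac{a 2}{9} = - \frac{2 a}{9}$)
$f{\left(r \right)} = 15$ ($f{\left(r \right)} = 5 - -10 = 5 + 10 = 15$)
$T{\left(G{\left(10 \right)},45 \right)} + f{\left(-57 \right)} = \left(- \frac{2}{9}\right) 45 + 15 = -10 + 15 = 5$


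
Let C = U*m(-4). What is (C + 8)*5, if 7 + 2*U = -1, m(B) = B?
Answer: 120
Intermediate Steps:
U = -4 (U = -7/2 + (1/2)*(-1) = -7/2 - 1/2 = -4)
C = 16 (C = -4*(-4) = 16)
(C + 8)*5 = (16 + 8)*5 = 24*5 = 120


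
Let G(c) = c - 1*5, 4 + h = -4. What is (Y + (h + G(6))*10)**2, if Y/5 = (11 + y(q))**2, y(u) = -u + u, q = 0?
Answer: 286225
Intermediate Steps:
h = -8 (h = -4 - 4 = -8)
G(c) = -5 + c (G(c) = c - 5 = -5 + c)
y(u) = 0
Y = 605 (Y = 5*(11 + 0)**2 = 5*11**2 = 5*121 = 605)
(Y + (h + G(6))*10)**2 = (605 + (-8 + (-5 + 6))*10)**2 = (605 + (-8 + 1)*10)**2 = (605 - 7*10)**2 = (605 - 70)**2 = 535**2 = 286225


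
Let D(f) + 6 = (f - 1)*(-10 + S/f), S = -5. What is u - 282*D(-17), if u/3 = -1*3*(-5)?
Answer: -808011/17 ≈ -47530.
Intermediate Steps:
u = 45 (u = 3*(-1*3*(-5)) = 3*(-3*(-5)) = 3*15 = 45)
D(f) = -6 + (-1 + f)*(-10 - 5/f) (D(f) = -6 + (f - 1)*(-10 - 5/f) = -6 + (-1 + f)*(-10 - 5/f))
u - 282*D(-17) = 45 - 282*(-1 - 10*(-17) + 5/(-17)) = 45 - 282*(-1 + 170 + 5*(-1/17)) = 45 - 282*(-1 + 170 - 5/17) = 45 - 282*2868/17 = 45 - 808776/17 = -808011/17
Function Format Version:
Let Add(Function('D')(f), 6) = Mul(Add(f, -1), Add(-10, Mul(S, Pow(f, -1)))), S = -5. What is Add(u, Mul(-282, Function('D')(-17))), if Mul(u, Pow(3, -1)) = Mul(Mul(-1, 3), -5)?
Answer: Rational(-808011, 17) ≈ -47530.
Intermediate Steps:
u = 45 (u = Mul(3, Mul(Mul(-1, 3), -5)) = Mul(3, Mul(-3, -5)) = Mul(3, 15) = 45)
Function('D')(f) = Add(-6, Mul(Add(-1, f), Add(-10, Mul(-5, Pow(f, -1))))) (Function('D')(f) = Add(-6, Mul(Add(f, -1), Add(-10, Mul(-5, Pow(f, -1))))) = Add(-6, Mul(Add(-1, f), Add(-10, Mul(-5, Pow(f, -1))))))
Add(u, Mul(-282, Function('D')(-17))) = Add(45, Mul(-282, Add(-1, Mul(-10, -17), Mul(5, Pow(-17, -1))))) = Add(45, Mul(-282, Add(-1, 170, Mul(5, Rational(-1, 17))))) = Add(45, Mul(-282, Add(-1, 170, Rational(-5, 17)))) = Add(45, Mul(-282, Rational(2868, 17))) = Add(45, Rational(-808776, 17)) = Rational(-808011, 17)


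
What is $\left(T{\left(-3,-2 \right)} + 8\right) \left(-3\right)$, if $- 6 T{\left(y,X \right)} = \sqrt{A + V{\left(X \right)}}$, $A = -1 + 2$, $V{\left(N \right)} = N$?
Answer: $-24 + \frac{i}{2} \approx -24.0 + 0.5 i$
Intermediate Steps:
$A = 1$
$T{\left(y,X \right)} = - \frac{\sqrt{1 + X}}{6}$
$\left(T{\left(-3,-2 \right)} + 8\right) \left(-3\right) = \left(- \frac{\sqrt{1 - 2}}{6} + 8\right) \left(-3\right) = \left(- \frac{\sqrt{-1}}{6} + 8\right) \left(-3\right) = \left(- \frac{i}{6} + 8\right) \left(-3\right) = \left(8 - \frac{i}{6}\right) \left(-3\right) = -24 + \frac{i}{2}$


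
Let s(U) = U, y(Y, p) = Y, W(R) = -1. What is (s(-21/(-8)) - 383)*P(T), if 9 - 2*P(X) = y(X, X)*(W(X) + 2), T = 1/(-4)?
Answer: -112591/64 ≈ -1759.2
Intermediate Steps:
T = -¼ ≈ -0.25000
P(X) = 9/2 - X/2 (P(X) = 9/2 - X*(-1 + 2)/2 = 9/2 - X/2)
(s(-21/(-8)) - 383)*P(T) = (-21/(-8) - 383)*(9/2 - ½*(-¼)) = (-21*(-⅛) - 383)*(9/2 + ⅛) = (21/8 - 383)*(37/8) = -3043/8*37/8 = -112591/64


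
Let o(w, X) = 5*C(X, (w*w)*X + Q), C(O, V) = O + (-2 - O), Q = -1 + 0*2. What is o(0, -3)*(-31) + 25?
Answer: 335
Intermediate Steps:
Q = -1 (Q = -1 + 0 = -1)
C(O, V) = -2
o(w, X) = -10 (o(w, X) = 5*(-2) = -10)
o(0, -3)*(-31) + 25 = -10*(-31) + 25 = 310 + 25 = 335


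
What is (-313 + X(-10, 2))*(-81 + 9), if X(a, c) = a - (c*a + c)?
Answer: 21960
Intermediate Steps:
X(a, c) = a - c - a*c (X(a, c) = a - (a*c + c) = a - (c + a*c) = a + (-c - a*c) = a - c - a*c)
(-313 + X(-10, 2))*(-81 + 9) = (-313 + (-10 - 1*2 - 1*(-10)*2))*(-81 + 9) = (-313 + (-10 - 2 + 20))*(-72) = (-313 + 8)*(-72) = -305*(-72) = 21960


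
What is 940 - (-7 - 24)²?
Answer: -21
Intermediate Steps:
940 - (-7 - 24)² = 940 - 1*(-31)² = 940 - 1*961 = 940 - 961 = -21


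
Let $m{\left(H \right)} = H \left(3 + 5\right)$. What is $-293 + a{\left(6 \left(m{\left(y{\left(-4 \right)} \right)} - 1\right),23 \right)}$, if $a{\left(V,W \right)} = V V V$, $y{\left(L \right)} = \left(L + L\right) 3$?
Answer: $-1552836605$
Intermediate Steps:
$y{\left(L \right)} = 6 L$ ($y{\left(L \right)} = 2 L 3 = 6 L$)
$m{\left(H \right)} = 8 H$ ($m{\left(H \right)} = H 8 = 8 H$)
$a{\left(V,W \right)} = V^{3}$ ($a{\left(V,W \right)} = V^{2} V = V^{3}$)
$-293 + a{\left(6 \left(m{\left(y{\left(-4 \right)} \right)} - 1\right),23 \right)} = -293 + \left(6 \left(8 \cdot 6 \left(-4\right) - 1\right)\right)^{3} = -293 + \left(6 \left(8 \left(-24\right) - 1\right)\right)^{3} = -293 + \left(6 \left(-192 - 1\right)\right)^{3} = -293 + \left(6 \left(-193\right)\right)^{3} = -293 + \left(-1158\right)^{3} = -293 - 1552836312 = -1552836605$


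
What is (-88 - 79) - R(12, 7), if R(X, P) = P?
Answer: -174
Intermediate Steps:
(-88 - 79) - R(12, 7) = (-88 - 79) - 1*7 = -167 - 7 = -174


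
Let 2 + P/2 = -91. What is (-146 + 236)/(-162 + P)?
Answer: -15/58 ≈ -0.25862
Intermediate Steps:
P = -186 (P = -4 + 2*(-91) = -4 - 182 = -186)
(-146 + 236)/(-162 + P) = (-146 + 236)/(-162 - 186) = 90/(-348) = 90*(-1/348) = -15/58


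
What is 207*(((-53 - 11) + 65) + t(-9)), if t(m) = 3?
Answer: 828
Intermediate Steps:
207*(((-53 - 11) + 65) + t(-9)) = 207*(((-53 - 11) + 65) + 3) = 207*((-64 + 65) + 3) = 207*(1 + 3) = 207*4 = 828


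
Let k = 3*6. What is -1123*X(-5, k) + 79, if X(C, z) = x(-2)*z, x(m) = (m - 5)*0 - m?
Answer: -40349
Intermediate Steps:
x(m) = -m (x(m) = (-5 + m)*0 - m = 0 - m = -m)
k = 18
X(C, z) = 2*z (X(C, z) = (-1*(-2))*z = 2*z)
-1123*X(-5, k) + 79 = -2246*18 + 79 = -1123*36 + 79 = -40428 + 79 = -40349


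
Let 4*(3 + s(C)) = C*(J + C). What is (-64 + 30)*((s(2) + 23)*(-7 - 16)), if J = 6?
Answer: 18768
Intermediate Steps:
s(C) = -3 + C*(6 + C)/4 (s(C) = -3 + (C*(6 + C))/4 = -3 + C*(6 + C)/4)
(-64 + 30)*((s(2) + 23)*(-7 - 16)) = (-64 + 30)*(((-3 + (¼)*2² + (3/2)*2) + 23)*(-7 - 16)) = -34*((-3 + (¼)*4 + 3) + 23)*(-23) = -34*((-3 + 1 + 3) + 23)*(-23) = -34*(1 + 23)*(-23) = -816*(-23) = -34*(-552) = 18768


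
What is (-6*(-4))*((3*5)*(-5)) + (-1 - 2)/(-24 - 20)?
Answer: -79197/44 ≈ -1799.9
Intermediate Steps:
(-6*(-4))*((3*5)*(-5)) + (-1 - 2)/(-24 - 20) = 24*(15*(-5)) - 3/(-44) = 24*(-75) - 3*(-1/44) = -1800 + 3/44 = -79197/44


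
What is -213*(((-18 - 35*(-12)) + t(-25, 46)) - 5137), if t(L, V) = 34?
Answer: 1001313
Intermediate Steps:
-213*(((-18 - 35*(-12)) + t(-25, 46)) - 5137) = -213*(((-18 - 35*(-12)) + 34) - 5137) = -213*(((-18 + 420) + 34) - 5137) = -213*((402 + 34) - 5137) = -213*(436 - 5137) = -213*(-4701) = 1001313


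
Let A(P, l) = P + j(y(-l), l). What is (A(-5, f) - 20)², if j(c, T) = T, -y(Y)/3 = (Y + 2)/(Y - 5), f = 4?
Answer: 441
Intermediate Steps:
y(Y) = -3*(2 + Y)/(-5 + Y) (y(Y) = -3*(Y + 2)/(Y - 5) = -3*(2 + Y)/(-5 + Y))
A(P, l) = P + l
(A(-5, f) - 20)² = ((-5 + 4) - 20)² = (-1 - 20)² = (-21)² = 441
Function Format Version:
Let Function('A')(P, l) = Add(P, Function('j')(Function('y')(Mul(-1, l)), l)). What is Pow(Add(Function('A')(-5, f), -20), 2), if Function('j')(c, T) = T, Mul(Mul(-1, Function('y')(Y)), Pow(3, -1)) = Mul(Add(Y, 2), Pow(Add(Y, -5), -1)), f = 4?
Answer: 441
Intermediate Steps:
Function('y')(Y) = Mul(-3, Pow(Add(-5, Y), -1), Add(2, Y)) (Function('y')(Y) = Mul(-3, Mul(Add(Y, 2), Pow(Add(Y, -5), -1))) = Mul(-3, Mul(Add(2, Y), Pow(Add(-5, Y), -1))) = Mul(-3, Mul(Pow(Add(-5, Y), -1), Add(2, Y))) = Mul(-3, Pow(Add(-5, Y), -1), Add(2, Y)))
Function('A')(P, l) = Add(P, l)
Pow(Add(Function('A')(-5, f), -20), 2) = Pow(Add(Add(-5, 4), -20), 2) = Pow(Add(-1, -20), 2) = Pow(-21, 2) = 441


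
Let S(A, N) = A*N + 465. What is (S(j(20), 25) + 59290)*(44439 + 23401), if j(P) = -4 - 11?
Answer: 4028339200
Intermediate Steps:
j(P) = -15
S(A, N) = 465 + A*N
(S(j(20), 25) + 59290)*(44439 + 23401) = ((465 - 15*25) + 59290)*(44439 + 23401) = ((465 - 375) + 59290)*67840 = (90 + 59290)*67840 = 59380*67840 = 4028339200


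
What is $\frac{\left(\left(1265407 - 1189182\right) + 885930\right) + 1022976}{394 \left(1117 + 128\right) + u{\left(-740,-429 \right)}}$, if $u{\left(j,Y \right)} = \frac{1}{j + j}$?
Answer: $\frac{2937993880}{725984399} \approx 4.0469$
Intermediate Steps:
$u{\left(j,Y \right)} = \frac{1}{2 j}$
$\frac{\left(\left(1265407 - 1189182\right) + 885930\right) + 1022976}{394 \left(1117 + 128\right) + u{\left(-740,-429 \right)}} = \frac{\left(\left(1265407 - 1189182\right) + 885930\right) + 1022976}{394 \left(1117 + 128\right) + \frac{1}{2 \left(-740\right)}} = \frac{\left(76225 + 885930\right) + 1022976}{394 \cdot 1245 + \frac{1}{2} \left(- \frac{1}{740}\right)} = \frac{962155 + 1022976}{490530 - \frac{1}{1480}} = \frac{1985131}{\frac{725984399}{1480}} = 1985131 \cdot \frac{1480}{725984399} = \frac{2937993880}{725984399}$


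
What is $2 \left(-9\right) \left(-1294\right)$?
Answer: $23292$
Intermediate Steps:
$2 \left(-9\right) \left(-1294\right) = \left(-18\right) \left(-1294\right) = 23292$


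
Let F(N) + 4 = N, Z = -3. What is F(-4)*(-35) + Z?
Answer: 277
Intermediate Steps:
F(N) = -4 + N
F(-4)*(-35) + Z = (-4 - 4)*(-35) - 3 = -8*(-35) - 3 = 280 - 3 = 277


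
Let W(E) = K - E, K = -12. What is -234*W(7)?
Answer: 4446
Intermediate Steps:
W(E) = -12 - E
-234*W(7) = -234*(-12 - 1*7) = -234*(-12 - 7) = -234*(-19) = 4446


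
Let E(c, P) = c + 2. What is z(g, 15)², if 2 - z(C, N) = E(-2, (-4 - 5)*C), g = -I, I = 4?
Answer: 4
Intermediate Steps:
E(c, P) = 2 + c
g = -4 (g = -1*4 = -4)
z(C, N) = 2 (z(C, N) = 2 - (2 - 2) = 2 - 1*0 = 2 + 0 = 2)
z(g, 15)² = 2² = 4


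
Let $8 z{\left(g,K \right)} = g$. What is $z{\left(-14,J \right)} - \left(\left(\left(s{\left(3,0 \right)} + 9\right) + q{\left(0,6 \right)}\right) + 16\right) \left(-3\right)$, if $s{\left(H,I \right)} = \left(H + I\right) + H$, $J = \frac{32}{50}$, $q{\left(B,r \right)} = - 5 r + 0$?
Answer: $\frac{5}{4} \approx 1.25$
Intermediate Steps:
$q{\left(B,r \right)} = - 5 r$
$J = \frac{16}{25}$ ($J = 32 \cdot \frac{1}{50} = \frac{16}{25} \approx 0.64$)
$s{\left(H,I \right)} = I + 2 H$
$z{\left(g,K \right)} = \frac{g}{8}$
$z{\left(-14,J \right)} - \left(\left(\left(s{\left(3,0 \right)} + 9\right) + q{\left(0,6 \right)}\right) + 16\right) \left(-3\right) = \frac{1}{8} \left(-14\right) - \left(\left(\left(\left(0 + 2 \cdot 3\right) + 9\right) - 30\right) + 16\right) \left(-3\right) = - \frac{7}{4} - \left(\left(\left(\left(0 + 6\right) + 9\right) - 30\right) + 16\right) \left(-3\right) = - \frac{7}{4} - \left(\left(\left(6 + 9\right) - 30\right) + 16\right) \left(-3\right) = - \frac{7}{4} - \left(\left(15 - 30\right) + 16\right) \left(-3\right) = - \frac{7}{4} - \left(-15 + 16\right) \left(-3\right) = - \frac{7}{4} - 1 \left(-3\right) = - \frac{7}{4} - -3 = - \frac{7}{4} + 3 = \frac{5}{4}$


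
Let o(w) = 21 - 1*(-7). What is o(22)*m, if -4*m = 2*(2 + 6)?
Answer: -112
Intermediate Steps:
o(w) = 28 (o(w) = 21 + 7 = 28)
m = -4 (m = -(2 + 6)/2 = -8/2 = -1/4*16 = -4)
o(22)*m = 28*(-4) = -112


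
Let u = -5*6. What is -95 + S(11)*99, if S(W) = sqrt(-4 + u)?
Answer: -95 + 99*I*sqrt(34) ≈ -95.0 + 577.26*I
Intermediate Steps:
u = -30
S(W) = I*sqrt(34) (S(W) = sqrt(-4 - 30) = sqrt(-34) = I*sqrt(34))
-95 + S(11)*99 = -95 + (I*sqrt(34))*99 = -95 + 99*I*sqrt(34)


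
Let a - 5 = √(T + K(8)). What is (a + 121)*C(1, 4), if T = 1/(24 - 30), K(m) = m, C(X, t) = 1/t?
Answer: 63/2 + √282/24 ≈ 32.200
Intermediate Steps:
T = -⅙ (T = 1/(-6) = -⅙ ≈ -0.16667)
a = 5 + √282/6 (a = 5 + √(-⅙ + 8) = 5 + √(47/6) = 5 + √282/6 ≈ 7.7988)
(a + 121)*C(1, 4) = ((5 + √282/6) + 121)/4 = (126 + √282/6)*(¼) = 63/2 + √282/24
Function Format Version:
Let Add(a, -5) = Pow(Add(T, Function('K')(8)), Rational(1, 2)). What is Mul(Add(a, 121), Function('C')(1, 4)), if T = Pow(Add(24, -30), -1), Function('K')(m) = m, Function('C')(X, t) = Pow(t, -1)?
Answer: Add(Rational(63, 2), Mul(Rational(1, 24), Pow(282, Rational(1, 2)))) ≈ 32.200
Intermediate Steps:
T = Rational(-1, 6) (T = Pow(-6, -1) = Rational(-1, 6) ≈ -0.16667)
a = Add(5, Mul(Rational(1, 6), Pow(282, Rational(1, 2)))) (a = Add(5, Pow(Add(Rational(-1, 6), 8), Rational(1, 2))) = Add(5, Pow(Rational(47, 6), Rational(1, 2))) = Add(5, Mul(Rational(1, 6), Pow(282, Rational(1, 2)))) ≈ 7.7988)
Mul(Add(a, 121), Function('C')(1, 4)) = Mul(Add(Add(5, Mul(Rational(1, 6), Pow(282, Rational(1, 2)))), 121), Pow(4, -1)) = Mul(Add(126, Mul(Rational(1, 6), Pow(282, Rational(1, 2)))), Rational(1, 4)) = Add(Rational(63, 2), Mul(Rational(1, 24), Pow(282, Rational(1, 2))))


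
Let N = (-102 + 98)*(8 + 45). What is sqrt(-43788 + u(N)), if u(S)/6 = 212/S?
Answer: 3*I*sqrt(4866) ≈ 209.27*I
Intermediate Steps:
N = -212 (N = -4*53 = -212)
u(S) = 1272/S (u(S) = 6*(212/S) = 1272/S)
sqrt(-43788 + u(N)) = sqrt(-43788 + 1272/(-212)) = sqrt(-43788 + 1272*(-1/212)) = sqrt(-43788 - 6) = sqrt(-43794) = 3*I*sqrt(4866)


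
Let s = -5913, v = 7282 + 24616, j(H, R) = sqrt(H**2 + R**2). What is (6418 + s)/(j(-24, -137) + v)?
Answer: 16108490/1017463059 - 505*sqrt(19345)/1017463059 ≈ 0.015763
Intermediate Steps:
v = 31898
(6418 + s)/(j(-24, -137) + v) = (6418 - 5913)/(sqrt((-24)**2 + (-137)**2) + 31898) = 505/(sqrt(576 + 18769) + 31898) = 505/(sqrt(19345) + 31898) = 505/(31898 + sqrt(19345))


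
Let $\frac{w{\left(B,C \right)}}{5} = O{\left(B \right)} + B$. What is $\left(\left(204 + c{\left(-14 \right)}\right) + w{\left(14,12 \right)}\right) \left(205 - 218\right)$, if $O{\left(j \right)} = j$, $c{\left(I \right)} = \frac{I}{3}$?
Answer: $- \frac{13234}{3} \approx -4411.3$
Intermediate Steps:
$c{\left(I \right)} = \frac{I}{3}$ ($c{\left(I \right)} = I \frac{1}{3} = \frac{I}{3}$)
$w{\left(B,C \right)} = 10 B$ ($w{\left(B,C \right)} = 5 \left(B + B\right) = 5 \cdot 2 B = 10 B$)
$\left(\left(204 + c{\left(-14 \right)}\right) + w{\left(14,12 \right)}\right) \left(205 - 218\right) = \left(\left(204 + \frac{1}{3} \left(-14\right)\right) + 10 \cdot 14\right) \left(205 - 218\right) = \left(\left(204 - \frac{14}{3}\right) + 140\right) \left(-13\right) = \left(\frac{598}{3} + 140\right) \left(-13\right) = \frac{1018}{3} \left(-13\right) = - \frac{13234}{3}$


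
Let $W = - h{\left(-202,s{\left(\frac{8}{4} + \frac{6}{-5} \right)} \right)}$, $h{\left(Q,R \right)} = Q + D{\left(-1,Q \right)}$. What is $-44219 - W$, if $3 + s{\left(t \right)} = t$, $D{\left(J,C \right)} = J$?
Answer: $-44422$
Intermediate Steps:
$s{\left(t \right)} = -3 + t$
$h{\left(Q,R \right)} = -1 + Q$ ($h{\left(Q,R \right)} = Q - 1 = -1 + Q$)
$W = 203$ ($W = - (-1 - 202) = \left(-1\right) \left(-203\right) = 203$)
$-44219 - W = -44219 - 203 = -44422$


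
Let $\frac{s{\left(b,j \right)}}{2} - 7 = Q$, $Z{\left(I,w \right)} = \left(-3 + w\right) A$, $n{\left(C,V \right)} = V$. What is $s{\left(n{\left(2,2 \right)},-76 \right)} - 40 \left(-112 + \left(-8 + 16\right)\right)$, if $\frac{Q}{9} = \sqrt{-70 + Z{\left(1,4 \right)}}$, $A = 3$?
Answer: $4174 + 18 i \sqrt{67} \approx 4174.0 + 147.34 i$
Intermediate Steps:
$Z{\left(I,w \right)} = -9 + 3 w$ ($Z{\left(I,w \right)} = \left(-3 + w\right) 3 = -9 + 3 w$)
$Q = 9 i \sqrt{67}$ ($Q = 9 \sqrt{-70 + \left(-9 + 3 \cdot 4\right)} = 9 \sqrt{-70 + \left(-9 + 12\right)} = 9 \sqrt{-70 + 3} = 9 \sqrt{-67} = 9 i \sqrt{67} \approx 73.668 i$)
$s{\left(b,j \right)} = 14 + 18 i \sqrt{67}$ ($s{\left(b,j \right)} = 14 + 2 \cdot 9 i \sqrt{67} = 14 + 18 i \sqrt{67}$)
$s{\left(n{\left(2,2 \right)},-76 \right)} - 40 \left(-112 + \left(-8 + 16\right)\right) = \left(14 + 18 i \sqrt{67}\right) - 40 \left(-112 + \left(-8 + 16\right)\right) = \left(14 + 18 i \sqrt{67}\right) - 40 \left(-112 + 8\right) = \left(14 + 18 i \sqrt{67}\right) - -4160 = \left(14 + 18 i \sqrt{67}\right) + 4160 = 4174 + 18 i \sqrt{67}$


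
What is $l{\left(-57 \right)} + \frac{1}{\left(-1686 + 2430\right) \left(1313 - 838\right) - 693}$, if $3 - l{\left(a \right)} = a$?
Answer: $\frac{21162421}{352707} \approx 60.0$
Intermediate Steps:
$l{\left(a \right)} = 3 - a$
$l{\left(-57 \right)} + \frac{1}{\left(-1686 + 2430\right) \left(1313 - 838\right) - 693} = \left(3 - -57\right) + \frac{1}{\left(-1686 + 2430\right) \left(1313 - 838\right) - 693} = \left(3 + 57\right) + \frac{1}{744 \cdot 475 - 693} = 60 + \frac{1}{353400 - 693} = 60 + \frac{1}{352707} = \frac{21162421}{352707}$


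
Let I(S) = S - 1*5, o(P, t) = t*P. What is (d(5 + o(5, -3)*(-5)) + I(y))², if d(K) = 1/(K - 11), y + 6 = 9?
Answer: 18769/4761 ≈ 3.9422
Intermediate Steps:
o(P, t) = P*t
y = 3 (y = -6 + 9 = 3)
d(K) = 1/(-11 + K)
I(S) = -5 + S (I(S) = S - 5 = -5 + S)
(d(5 + o(5, -3)*(-5)) + I(y))² = (1/(-11 + (5 + (5*(-3))*(-5))) + (-5 + 3))² = (1/(-11 + (5 - 15*(-5))) - 2)² = (1/(-11 + (5 + 75)) - 2)² = (1/(-11 + 80) - 2)² = (1/69 - 2)² = (-137/69)² = 18769/4761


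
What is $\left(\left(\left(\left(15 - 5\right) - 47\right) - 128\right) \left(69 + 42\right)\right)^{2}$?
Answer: $335439225$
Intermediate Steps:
$\left(\left(\left(\left(15 - 5\right) - 47\right) - 128\right) \left(69 + 42\right)\right)^{2} = \left(\left(\left(10 - 47\right) - 128\right) 111\right)^{2} = \left(\left(-37 - 128\right) 111\right)^{2} = \left(\left(-165\right) 111\right)^{2} = \left(-18315\right)^{2} = 335439225$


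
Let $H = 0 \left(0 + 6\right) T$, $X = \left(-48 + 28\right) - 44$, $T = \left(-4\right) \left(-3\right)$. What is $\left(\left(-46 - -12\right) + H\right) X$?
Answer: $2176$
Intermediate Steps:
$T = 12$
$X = -64$ ($X = -20 - 44 = -64$)
$H = 0$ ($H = 0 \left(0 + 6\right) 12 = 0 \cdot 6 \cdot 12 = 0 \cdot 12 = 0$)
$\left(\left(-46 - -12\right) + H\right) X = \left(\left(-46 - -12\right) + 0\right) \left(-64\right) = \left(\left(-46 + 12\right) + 0\right) \left(-64\right) = \left(-34 + 0\right) \left(-64\right) = \left(-34\right) \left(-64\right) = 2176$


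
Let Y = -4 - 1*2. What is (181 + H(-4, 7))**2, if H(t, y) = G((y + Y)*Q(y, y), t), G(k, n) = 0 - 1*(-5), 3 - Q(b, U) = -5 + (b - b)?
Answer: 34596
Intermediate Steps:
Y = -6 (Y = -4 - 2 = -6)
Q(b, U) = 8 (Q(b, U) = 3 - (-5 + (b - b)) = 3 - (-5 + 0) = 3 - 1*(-5) = 3 + 5 = 8)
G(k, n) = 5 (G(k, n) = 0 + 5 = 5)
H(t, y) = 5
(181 + H(-4, 7))**2 = (181 + 5)**2 = 186**2 = 34596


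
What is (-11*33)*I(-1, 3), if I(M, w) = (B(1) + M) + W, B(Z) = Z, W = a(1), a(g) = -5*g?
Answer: 1815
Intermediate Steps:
W = -5 (W = -5*1 = -5)
I(M, w) = -4 + M (I(M, w) = (1 + M) - 5 = -4 + M)
(-11*33)*I(-1, 3) = (-11*33)*(-4 - 1) = -363*(-5) = 1815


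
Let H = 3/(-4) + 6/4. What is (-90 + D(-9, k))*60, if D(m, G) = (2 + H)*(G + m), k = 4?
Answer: -6225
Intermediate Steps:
H = ¾ (H = 3*(-¼) + 6*(¼) = -¾ + 3/2 = ¾ ≈ 0.75000)
D(m, G) = 11*G/4 + 11*m/4 (D(m, G) = (2 + ¾)*(G + m) = 11*(G + m)/4 = 11*G/4 + 11*m/4)
(-90 + D(-9, k))*60 = (-90 + ((11/4)*4 + (11/4)*(-9)))*60 = (-90 + (11 - 99/4))*60 = (-90 - 55/4)*60 = -415/4*60 = -6225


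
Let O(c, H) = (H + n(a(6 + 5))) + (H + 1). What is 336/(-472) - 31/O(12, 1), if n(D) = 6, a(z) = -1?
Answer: -2207/531 ≈ -4.1563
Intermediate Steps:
O(c, H) = 7 + 2*H (O(c, H) = (H + 6) + (H + 1) = (6 + H) + (1 + H) = 7 + 2*H)
336/(-472) - 31/O(12, 1) = 336/(-472) - 31/(7 + 2*1) = 336*(-1/472) - 31/(7 + 2) = -42/59 - 31/9 = -2207/531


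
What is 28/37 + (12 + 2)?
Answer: 546/37 ≈ 14.757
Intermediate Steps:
28/37 + (12 + 2) = (1/37)*28 + 14 = 28/37 + 14 = 546/37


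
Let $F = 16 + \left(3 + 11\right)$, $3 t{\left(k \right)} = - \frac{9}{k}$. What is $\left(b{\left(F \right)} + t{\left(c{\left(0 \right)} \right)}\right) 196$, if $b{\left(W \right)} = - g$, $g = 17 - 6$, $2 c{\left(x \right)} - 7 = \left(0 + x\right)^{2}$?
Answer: $-2324$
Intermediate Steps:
$c{\left(x \right)} = \frac{7}{2} + \frac{x^{2}}{2}$ ($c{\left(x \right)} = \frac{7}{2} + \frac{\left(0 + x\right)^{2}}{2} = \frac{7}{2} + \frac{x^{2}}{2}$)
$t{\left(k \right)} = - \frac{3}{k}$ ($t{\left(k \right)} = \frac{\left(-9\right) \frac{1}{k}}{3} = - \frac{3}{k}$)
$g = 11$
$F = 30$ ($F = 16 + 14 = 30$)
$b{\left(W \right)} = -11$ ($b{\left(W \right)} = \left(-1\right) 11 = -11$)
$\left(b{\left(F \right)} + t{\left(c{\left(0 \right)} \right)}\right) 196 = \left(-11 - \frac{3}{\frac{7}{2} + \frac{0^{2}}{2}}\right) 196 = \left(-11 - \frac{3}{\frac{7}{2} + \frac{1}{2} \cdot 0}\right) 196 = \left(-11 - \frac{3}{\frac{7}{2} + 0}\right) 196 = \left(-11 - \frac{3}{\frac{7}{2}}\right) 196 = \left(-11 - \frac{6}{7}\right) 196 = \left(- \frac{83}{7}\right) 196 = -2324$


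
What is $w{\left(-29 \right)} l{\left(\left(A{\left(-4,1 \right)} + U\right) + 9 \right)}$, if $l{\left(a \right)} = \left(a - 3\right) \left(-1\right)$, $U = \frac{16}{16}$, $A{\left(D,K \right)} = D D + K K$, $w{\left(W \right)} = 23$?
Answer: $-552$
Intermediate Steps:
$A{\left(D,K \right)} = D^{2} + K^{2}$
$U = 1$ ($U = 16 \cdot \frac{1}{16} = 1$)
$l{\left(a \right)} = 3 - a$ ($l{\left(a \right)} = \left(-3 + a\right) \left(-1\right) = 3 - a$)
$w{\left(-29 \right)} l{\left(\left(A{\left(-4,1 \right)} + U\right) + 9 \right)} = 23 \left(3 - \left(\left(\left(\left(-4\right)^{2} + 1^{2}\right) + 1\right) + 9\right)\right) = 23 \left(3 - \left(\left(\left(16 + 1\right) + 1\right) + 9\right)\right) = 23 \left(3 - \left(\left(17 + 1\right) + 9\right)\right) = 23 \left(3 - \left(18 + 9\right)\right) = 23 \left(3 - 27\right) = 23 \left(-24\right) = -552$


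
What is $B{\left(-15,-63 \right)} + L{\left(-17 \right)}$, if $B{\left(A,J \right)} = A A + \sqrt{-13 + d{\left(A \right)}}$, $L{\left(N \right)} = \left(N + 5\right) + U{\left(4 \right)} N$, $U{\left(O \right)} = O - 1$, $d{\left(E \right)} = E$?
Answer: $162 + 2 i \sqrt{7} \approx 162.0 + 5.2915 i$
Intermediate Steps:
$U{\left(O \right)} = -1 + O$ ($U{\left(O \right)} = O - 1 = -1 + O$)
$L{\left(N \right)} = 5 + 4 N$ ($L{\left(N \right)} = \left(N + 5\right) + \left(-1 + 4\right) N = \left(5 + N\right) + 3 N = 5 + 4 N$)
$B{\left(A,J \right)} = A^{2} + \sqrt{-13 + A}$ ($B{\left(A,J \right)} = A A + \sqrt{-13 + A} = A^{2} + \sqrt{-13 + A}$)
$B{\left(-15,-63 \right)} + L{\left(-17 \right)} = \left(\left(-15\right)^{2} + \sqrt{-13 - 15}\right) + \left(5 + 4 \left(-17\right)\right) = \left(225 + \sqrt{-28}\right) + \left(5 - 68\right) = \left(225 + 2 i \sqrt{7}\right) - 63 = 162 + 2 i \sqrt{7}$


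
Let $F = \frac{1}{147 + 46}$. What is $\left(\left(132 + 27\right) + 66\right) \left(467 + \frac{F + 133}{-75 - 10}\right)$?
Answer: $\frac{20211525}{193} \approx 1.0472 \cdot 10^{5}$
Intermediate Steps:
$F = \frac{1}{193} \approx 0.0051813$
$\left(\left(132 + 27\right) + 66\right) \left(467 + \frac{F + 133}{-75 - 10}\right) = \left(\left(132 + 27\right) + 66\right) \left(467 + \frac{\frac{1}{193} + 133}{-75 - 10}\right) = \left(159 + 66\right) \left(467 + \frac{25670}{193 \left(-85\right)}\right) = 225 \left(467 + \frac{25670}{193} \left(- \frac{1}{85}\right)\right) = 225 \left(467 - \frac{302}{193}\right) = 225 \cdot \frac{89829}{193} = \frac{20211525}{193}$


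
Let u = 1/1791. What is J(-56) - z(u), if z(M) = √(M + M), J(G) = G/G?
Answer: 1 - √398/597 ≈ 0.96658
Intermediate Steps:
J(G) = 1
u = 1/1791 ≈ 0.00055835
z(M) = √2*√M (z(M) = √(2*M) = √2*√M)
J(-56) - z(u) = 1 - √2*√(1/1791) = 1 - √2*√199/597 = 1 - √398/597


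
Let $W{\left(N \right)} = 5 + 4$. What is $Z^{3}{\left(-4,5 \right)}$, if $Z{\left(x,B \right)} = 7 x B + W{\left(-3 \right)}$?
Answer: $-2248091$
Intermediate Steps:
$W{\left(N \right)} = 9$
$Z{\left(x,B \right)} = 9 + 7 B x$ ($Z{\left(x,B \right)} = 7 x B + 9 = 7 B x + 9 = 9 + 7 B x$)
$Z^{3}{\left(-4,5 \right)} = \left(9 + 7 \cdot 5 \left(-4\right)\right)^{3} = \left(9 - 140\right)^{3} = \left(-131\right)^{3} = -2248091$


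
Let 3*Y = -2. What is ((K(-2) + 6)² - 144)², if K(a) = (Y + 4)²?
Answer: 145250704/6561 ≈ 22139.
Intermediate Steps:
Y = -⅔ (Y = (⅓)*(-2) = -⅔ ≈ -0.66667)
K(a) = 100/9 (K(a) = (-⅔ + 4)² = (10/3)² = 100/9)
((K(-2) + 6)² - 144)² = ((100/9 + 6)² - 144)² = ((154/9)² - 144)² = (23716/81 - 144)² = (12052/81)² = 145250704/6561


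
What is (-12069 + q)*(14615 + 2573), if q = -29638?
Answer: -716859916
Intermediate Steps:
(-12069 + q)*(14615 + 2573) = (-12069 - 29638)*(14615 + 2573) = -41707*17188 = -716859916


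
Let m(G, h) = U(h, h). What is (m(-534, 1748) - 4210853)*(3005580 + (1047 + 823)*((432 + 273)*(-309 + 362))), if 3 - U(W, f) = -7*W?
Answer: -305987136911820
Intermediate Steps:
U(W, f) = 3 + 7*W (U(W, f) = 3 - (-7)*W = 3 + 7*W)
m(G, h) = 3 + 7*h
(m(-534, 1748) - 4210853)*(3005580 + (1047 + 823)*((432 + 273)*(-309 + 362))) = ((3 + 7*1748) - 4210853)*(3005580 + (1047 + 823)*((432 + 273)*(-309 + 362))) = ((3 + 12236) - 4210853)*(3005580 + 1870*(705*53)) = (12239 - 4210853)*(3005580 + 1870*37365) = -4198614*(3005580 + 69872550) = -4198614*72878130 = -305987136911820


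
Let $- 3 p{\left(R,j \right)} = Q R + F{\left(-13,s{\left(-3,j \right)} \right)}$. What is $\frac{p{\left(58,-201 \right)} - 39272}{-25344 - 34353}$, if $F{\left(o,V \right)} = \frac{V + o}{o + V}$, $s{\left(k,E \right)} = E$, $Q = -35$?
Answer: $\frac{115787}{179091} \approx 0.64653$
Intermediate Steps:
$F{\left(o,V \right)} = 1$ ($F{\left(o,V \right)} = \frac{V + o}{V + o} = 1$)
$p{\left(R,j \right)} = - \frac{1}{3} + \frac{35 R}{3}$ ($p{\left(R,j \right)} = - \frac{- 35 R + 1}{3} = - \frac{1 - 35 R}{3} = - \frac{1}{3} + \frac{35 R}{3}$)
$\frac{p{\left(58,-201 \right)} - 39272}{-25344 - 34353} = \frac{\left(- \frac{1}{3} + \frac{35}{3} \cdot 58\right) - 39272}{-25344 - 34353} = \frac{\left(- \frac{1}{3} + \frac{2030}{3}\right) - 39272}{-59697} = \left(\frac{2029}{3} - 39272\right) \left(- \frac{1}{59697}\right) = \left(- \frac{115787}{3}\right) \left(- \frac{1}{59697}\right) = \frac{115787}{179091}$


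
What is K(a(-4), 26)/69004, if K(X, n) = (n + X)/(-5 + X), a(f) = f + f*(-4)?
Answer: 19/241514 ≈ 7.8670e-5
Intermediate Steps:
a(f) = -3*f (a(f) = f - 4*f = -3*f)
K(X, n) = (X + n)/(-5 + X)
K(a(-4), 26)/69004 = ((-3*(-4) + 26)/(-5 - 3*(-4)))/69004 = ((12 + 26)/(-5 + 12))*(1/69004) = (38/7)*(1/69004) = 19/241514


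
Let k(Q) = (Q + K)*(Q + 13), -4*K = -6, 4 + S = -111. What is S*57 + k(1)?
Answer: -6520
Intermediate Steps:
S = -115 (S = -4 - 111 = -115)
K = 3/2 (K = -1/4*(-6) = 3/2 ≈ 1.5000)
k(Q) = (13 + Q)*(3/2 + Q) (k(Q) = (Q + 3/2)*(Q + 13) = (3/2 + Q)*(13 + Q) = (13 + Q)*(3/2 + Q))
S*57 + k(1) = -115*57 + (39/2 + 1**2 + (29/2)*1) = -6555 + (39/2 + 1 + 29/2) = -6555 + 35 = -6520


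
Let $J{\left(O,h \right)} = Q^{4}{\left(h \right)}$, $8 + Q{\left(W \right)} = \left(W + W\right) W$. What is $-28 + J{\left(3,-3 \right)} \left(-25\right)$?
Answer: $-250028$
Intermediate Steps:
$Q{\left(W \right)} = -8 + 2 W^{2}$ ($Q{\left(W \right)} = -8 + \left(W + W\right) W = -8 + 2 W W = -8 + 2 W^{2}$)
$J{\left(O,h \right)} = \left(-8 + 2 h^{2}\right)^{4}$
$-28 + J{\left(3,-3 \right)} \left(-25\right) = -28 + 16 \left(-4 + \left(-3\right)^{2}\right)^{4} \left(-25\right) = -28 + 16 \left(-4 + 9\right)^{4} \left(-25\right) = -28 + 16 \cdot 5^{4} \left(-25\right) = -28 + 16 \cdot 625 \left(-25\right) = -28 + 10000 \left(-25\right) = -28 - 250000 = -250028$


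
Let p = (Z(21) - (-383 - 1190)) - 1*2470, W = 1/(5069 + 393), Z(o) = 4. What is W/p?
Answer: -1/4877566 ≈ -2.0502e-7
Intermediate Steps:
W = 1/5462 ≈ 0.00018308
p = -893 (p = (4 - (-383 - 1190)) - 1*2470 = (4 - 1*(-1573)) - 2470 = (4 + 1573) - 2470 = 1577 - 2470 = -893)
W/p = (1/5462)/(-893) = (1/5462)*(-1/893) = -1/4877566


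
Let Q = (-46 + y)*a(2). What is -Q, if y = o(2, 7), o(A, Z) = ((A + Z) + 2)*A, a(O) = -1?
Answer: -24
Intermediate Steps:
o(A, Z) = A*(2 + A + Z) (o(A, Z) = (2 + A + Z)*A = A*(2 + A + Z))
y = 22 (y = 2*(2 + 2 + 7) = 2*11 = 22)
Q = 24 (Q = (-46 + 22)*(-1) = -24*(-1) = 24)
-Q = -1*24 = -24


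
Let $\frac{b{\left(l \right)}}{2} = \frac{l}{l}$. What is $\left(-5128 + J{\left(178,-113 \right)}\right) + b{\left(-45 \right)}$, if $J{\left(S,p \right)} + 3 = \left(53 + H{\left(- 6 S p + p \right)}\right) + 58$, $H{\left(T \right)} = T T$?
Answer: $14537361023$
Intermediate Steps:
$b{\left(l \right)} = 2$ ($b{\left(l \right)} = 2 \frac{l}{l} = 2 \cdot 1 = 2$)
$H{\left(T \right)} = T^{2}$
$J{\left(S,p \right)} = 108 + \left(p - 6 S p\right)^{2}$ ($J{\left(S,p \right)} = -3 + \left(\left(53 + \left(- 6 S p + p\right)^{2}\right) + 58\right) = -3 + \left(\left(53 + \left(p - 6 S p\right)^{2}\right) + 58\right) = -3 + \left(111 + \left(p - 6 S p\right)^{2}\right) = 108 + \left(p - 6 S p\right)^{2}$)
$\left(-5128 + J{\left(178,-113 \right)}\right) + b{\left(-45 \right)} = \left(-5128 + \left(108 + \left(-113\right)^{2} \left(-1 + 6 \cdot 178\right)^{2}\right)\right) + 2 = \left(-5128 + \left(108 + 12769 \left(-1 + 1068\right)^{2}\right)\right) + 2 = \left(-5128 + \left(108 + 12769 \cdot 1067^{2}\right)\right) + 2 = \left(-5128 + \left(108 + 12769 \cdot 1138489\right)\right) + 2 = \left(-5128 + \left(108 + 14537366041\right)\right) + 2 = \left(-5128 + 14537366149\right) + 2 = 14537361021 + 2 = 14537361023$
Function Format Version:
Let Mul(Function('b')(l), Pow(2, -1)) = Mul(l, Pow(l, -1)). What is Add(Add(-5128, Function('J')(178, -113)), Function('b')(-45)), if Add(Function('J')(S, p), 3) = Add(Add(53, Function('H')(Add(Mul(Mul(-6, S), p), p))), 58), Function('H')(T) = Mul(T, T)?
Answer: 14537361023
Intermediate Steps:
Function('b')(l) = 2 (Function('b')(l) = Mul(2, Mul(l, Pow(l, -1))) = Mul(2, 1) = 2)
Function('H')(T) = Pow(T, 2)
Function('J')(S, p) = Add(108, Pow(Add(p, Mul(-6, S, p)), 2)) (Function('J')(S, p) = Add(-3, Add(Add(53, Pow(Add(Mul(Mul(-6, S), p), p), 2)), 58)) = Add(-3, Add(Add(53, Pow(Add(Mul(-6, S, p), p), 2)), 58)) = Add(-3, Add(Add(53, Pow(Add(p, Mul(-6, S, p)), 2)), 58)) = Add(-3, Add(111, Pow(Add(p, Mul(-6, S, p)), 2))) = Add(108, Pow(Add(p, Mul(-6, S, p)), 2)))
Add(Add(-5128, Function('J')(178, -113)), Function('b')(-45)) = Add(Add(-5128, Add(108, Mul(Pow(-113, 2), Pow(Add(-1, Mul(6, 178)), 2)))), 2) = Add(Add(-5128, Add(108, Mul(12769, Pow(Add(-1, 1068), 2)))), 2) = Add(Add(-5128, Add(108, Mul(12769, Pow(1067, 2)))), 2) = Add(Add(-5128, Add(108, Mul(12769, 1138489))), 2) = Add(Add(-5128, Add(108, 14537366041)), 2) = Add(Add(-5128, 14537366149), 2) = Add(14537361021, 2) = 14537361023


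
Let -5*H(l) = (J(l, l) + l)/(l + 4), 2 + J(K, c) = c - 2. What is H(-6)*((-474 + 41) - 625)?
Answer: 8464/5 ≈ 1692.8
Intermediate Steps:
J(K, c) = -4 + c (J(K, c) = -2 + (c - 2) = -2 + (-2 + c) = -4 + c)
H(l) = -(-4 + 2*l)/(5*(4 + l)) (H(l) = -((-4 + l) + l)/(5*(l + 4)) = -(-4 + 2*l)/(5*(4 + l)))
H(-6)*((-474 + 41) - 625) = (2*(2 - 1*(-6))/(5*(4 - 6)))*((-474 + 41) - 625) = ((⅖)*(2 + 6)/(-2))*(-433 - 625) = ((⅖)*(-½)*8)*(-1058) = -8/5*(-1058) = 8464/5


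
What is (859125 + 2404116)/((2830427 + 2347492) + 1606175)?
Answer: 3263241/6784094 ≈ 0.48101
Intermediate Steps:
(859125 + 2404116)/((2830427 + 2347492) + 1606175) = 3263241/(5177919 + 1606175) = 3263241/6784094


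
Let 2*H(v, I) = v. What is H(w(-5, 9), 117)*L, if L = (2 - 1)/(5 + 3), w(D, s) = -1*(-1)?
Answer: 1/16 ≈ 0.062500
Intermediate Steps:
w(D, s) = 1
H(v, I) = v/2
L = ⅛ (L = 1/8 = 1*(⅛) = ⅛ ≈ 0.12500)
H(w(-5, 9), 117)*L = ((½)*1)*(⅛) = (½)*(⅛) = 1/16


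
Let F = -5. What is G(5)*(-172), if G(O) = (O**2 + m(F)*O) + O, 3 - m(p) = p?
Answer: -12040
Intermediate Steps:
m(p) = 3 - p
G(O) = O**2 + 9*O (G(O) = (O**2 + (3 - 1*(-5))*O) + O = (O**2 + (3 + 5)*O) + O = (O**2 + 8*O) + O = O**2 + 9*O)
G(5)*(-172) = (5*(9 + 5))*(-172) = (5*14)*(-172) = 70*(-172) = -12040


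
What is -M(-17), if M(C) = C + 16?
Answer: 1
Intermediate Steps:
M(C) = 16 + C
-M(-17) = -(16 - 17) = -1*(-1) = 1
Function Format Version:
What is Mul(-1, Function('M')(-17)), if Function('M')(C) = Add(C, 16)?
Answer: 1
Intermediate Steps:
Function('M')(C) = Add(16, C)
Mul(-1, Function('M')(-17)) = Mul(-1, Add(16, -17)) = Mul(-1, -1) = 1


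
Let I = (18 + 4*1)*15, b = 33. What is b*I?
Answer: 10890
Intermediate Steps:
I = 330 (I = (18 + 4)*15 = 22*15 = 330)
b*I = 33*330 = 10890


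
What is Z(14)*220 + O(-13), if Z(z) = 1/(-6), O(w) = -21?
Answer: -173/3 ≈ -57.667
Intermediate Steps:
Z(z) = -⅙
Z(14)*220 + O(-13) = -⅙*220 - 21 = -110/3 - 21 = -173/3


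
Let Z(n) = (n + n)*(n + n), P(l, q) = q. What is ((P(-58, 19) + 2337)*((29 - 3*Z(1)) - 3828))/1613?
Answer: -8978716/1613 ≈ -5566.5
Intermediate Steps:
Z(n) = 4*n² (Z(n) = (2*n)*(2*n) = 4*n²)
((P(-58, 19) + 2337)*((29 - 3*Z(1)) - 3828))/1613 = ((19 + 2337)*((29 - 12*1²) - 3828))/1613 = (2356*((29 - 12) - 3828))*(1/1613) = (2356*(17 - 3828))*(1/1613) = (2356*(-3811))*(1/1613) = -8978716*1/1613 = -8978716/1613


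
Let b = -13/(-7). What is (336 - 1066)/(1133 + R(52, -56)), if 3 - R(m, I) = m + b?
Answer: -1022/1515 ≈ -0.67459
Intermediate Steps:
b = 13/7 (b = -13*(-⅐) = 13/7 ≈ 1.8571)
R(m, I) = 8/7 - m (R(m, I) = 3 - (m + 13/7) = 3 - (13/7 + m) = 3 + (-13/7 - m) = 8/7 - m)
(336 - 1066)/(1133 + R(52, -56)) = (336 - 1066)/(1133 + (8/7 - 1*52)) = -730/(1133 + (8/7 - 52)) = -730/(1133 - 356/7) = -730/7575/7 = -730*7/7575 = -1022/1515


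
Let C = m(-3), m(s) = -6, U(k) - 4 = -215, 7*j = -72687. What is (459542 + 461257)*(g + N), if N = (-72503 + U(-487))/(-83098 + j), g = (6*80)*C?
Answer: -1734863806748358/654373 ≈ -2.6512e+9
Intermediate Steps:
j = -72687/7 (j = (⅐)*(-72687) = -72687/7 ≈ -10384.)
U(k) = -211 (U(k) = 4 - 215 = -211)
C = -6
g = -2880 (g = (6*80)*(-6) = 480*(-6) = -2880)
N = 508998/654373 (N = (-72503 - 211)/(-83098 - 72687/7) = -72714/(-654373/7) = -72714*(-7/654373) = 508998/654373 ≈ 0.77784)
(459542 + 461257)*(g + N) = (459542 + 461257)*(-2880 + 508998/654373) = 920799*(-1884085242/654373) = -1734863806748358/654373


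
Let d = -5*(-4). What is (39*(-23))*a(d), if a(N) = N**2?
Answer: -358800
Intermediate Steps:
d = 20
(39*(-23))*a(d) = (39*(-23))*20**2 = -897*400 = -358800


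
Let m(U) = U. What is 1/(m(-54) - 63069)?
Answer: -1/63123 ≈ -1.5842e-5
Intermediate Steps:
1/(m(-54) - 63069) = 1/(-54 - 63069) = 1/(-63123) = -1/63123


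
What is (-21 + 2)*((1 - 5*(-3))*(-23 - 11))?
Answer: 10336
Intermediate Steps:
(-21 + 2)*((1 - 5*(-3))*(-23 - 11)) = -19*(1 + 15)*(-34) = -304*(-34) = -19*(-544) = 10336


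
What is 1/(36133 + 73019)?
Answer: 1/109152 ≈ 9.1615e-6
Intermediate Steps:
1/(36133 + 73019) = 1/109152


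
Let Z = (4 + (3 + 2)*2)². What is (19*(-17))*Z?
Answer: -63308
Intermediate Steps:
Z = 196 (Z = (4 + 5*2)² = (4 + 10)² = 14² = 196)
(19*(-17))*Z = (19*(-17))*196 = -323*196 = -63308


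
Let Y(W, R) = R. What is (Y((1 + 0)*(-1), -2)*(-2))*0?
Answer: 0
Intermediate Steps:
(Y((1 + 0)*(-1), -2)*(-2))*0 = -2*(-2)*0 = 4*0 = 0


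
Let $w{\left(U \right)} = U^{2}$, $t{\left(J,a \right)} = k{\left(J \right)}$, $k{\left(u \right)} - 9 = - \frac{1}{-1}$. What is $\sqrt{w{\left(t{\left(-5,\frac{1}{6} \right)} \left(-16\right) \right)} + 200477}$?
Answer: $\sqrt{226077} \approx 475.48$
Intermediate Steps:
$k{\left(u \right)} = 10$ ($k{\left(u \right)} = 9 - \frac{1}{-1} = 9 - -1 = 9 + 1 = 10$)
$t{\left(J,a \right)} = 10$
$\sqrt{w{\left(t{\left(-5,\frac{1}{6} \right)} \left(-16\right) \right)} + 200477} = \sqrt{\left(10 \left(-16\right)\right)^{2} + 200477} = \sqrt{\left(-160\right)^{2} + 200477} = \sqrt{25600 + 200477} = \sqrt{226077}$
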